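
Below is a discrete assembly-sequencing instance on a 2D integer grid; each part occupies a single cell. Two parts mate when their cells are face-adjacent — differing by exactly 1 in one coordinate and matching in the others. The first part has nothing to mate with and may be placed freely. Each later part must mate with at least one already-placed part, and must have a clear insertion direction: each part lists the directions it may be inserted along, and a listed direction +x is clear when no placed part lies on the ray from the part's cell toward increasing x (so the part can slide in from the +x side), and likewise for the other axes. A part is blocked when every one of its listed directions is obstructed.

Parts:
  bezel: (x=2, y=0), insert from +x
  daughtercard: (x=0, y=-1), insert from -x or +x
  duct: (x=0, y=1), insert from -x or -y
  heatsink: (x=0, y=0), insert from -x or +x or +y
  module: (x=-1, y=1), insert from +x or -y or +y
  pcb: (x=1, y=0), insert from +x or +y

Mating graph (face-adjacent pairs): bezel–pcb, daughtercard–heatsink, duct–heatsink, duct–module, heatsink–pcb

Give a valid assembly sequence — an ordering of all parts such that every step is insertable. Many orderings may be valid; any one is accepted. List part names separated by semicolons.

heatsink; pcb; bezel; duct; module; daughtercard

1. heatsink@(0, 0) [-x clear] — {heatsink}
2. pcb@(1, 0) [+x clear] — {heatsink, pcb}
3. bezel@(2, 0) [+x clear] — {bezel, heatsink, pcb}
4. duct@(0, 1) [-x clear] — {bezel, duct, heatsink, pcb}
5. module@(-1, 1) [-y clear] — {bezel, duct, heatsink, module, pcb}
6. daughtercard@(0, -1) [-x clear] — {bezel, daughtercard, duct, heatsink, module, pcb}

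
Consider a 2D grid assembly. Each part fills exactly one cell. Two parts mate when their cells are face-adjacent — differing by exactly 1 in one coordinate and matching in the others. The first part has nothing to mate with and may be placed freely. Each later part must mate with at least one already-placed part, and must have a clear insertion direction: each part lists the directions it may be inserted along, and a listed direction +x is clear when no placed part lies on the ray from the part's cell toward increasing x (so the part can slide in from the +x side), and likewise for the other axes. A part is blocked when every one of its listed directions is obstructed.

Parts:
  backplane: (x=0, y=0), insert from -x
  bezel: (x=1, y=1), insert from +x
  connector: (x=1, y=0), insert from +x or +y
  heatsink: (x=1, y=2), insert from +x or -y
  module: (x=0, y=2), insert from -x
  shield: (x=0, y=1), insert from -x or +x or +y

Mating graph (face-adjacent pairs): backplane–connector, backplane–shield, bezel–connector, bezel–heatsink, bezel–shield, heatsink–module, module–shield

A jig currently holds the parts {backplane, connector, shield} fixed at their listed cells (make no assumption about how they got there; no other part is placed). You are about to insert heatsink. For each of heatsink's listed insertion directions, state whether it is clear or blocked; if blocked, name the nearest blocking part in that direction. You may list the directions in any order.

+x: ray from heatsink(1, 2) has no placed part ⇒ clear
-y: nearest on ray is connector@(1, 0) ⇒ blocked

+x: clear; -y: blocked by connector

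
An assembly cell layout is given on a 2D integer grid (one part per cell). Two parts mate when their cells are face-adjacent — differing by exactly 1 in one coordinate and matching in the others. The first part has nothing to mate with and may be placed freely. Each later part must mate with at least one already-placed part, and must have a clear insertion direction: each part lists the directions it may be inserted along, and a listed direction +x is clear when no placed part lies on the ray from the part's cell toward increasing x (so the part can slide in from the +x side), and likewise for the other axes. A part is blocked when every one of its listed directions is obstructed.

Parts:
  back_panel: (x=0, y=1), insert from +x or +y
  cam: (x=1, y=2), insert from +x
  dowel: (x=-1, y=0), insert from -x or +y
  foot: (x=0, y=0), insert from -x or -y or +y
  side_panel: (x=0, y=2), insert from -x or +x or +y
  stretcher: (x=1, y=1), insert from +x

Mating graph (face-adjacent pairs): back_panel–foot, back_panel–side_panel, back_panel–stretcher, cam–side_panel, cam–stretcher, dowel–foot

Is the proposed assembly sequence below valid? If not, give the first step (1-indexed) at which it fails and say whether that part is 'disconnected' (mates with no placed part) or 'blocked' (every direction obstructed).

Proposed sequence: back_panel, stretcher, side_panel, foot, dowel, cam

Valid

1. back_panel@(0, 1) [+x clear] — {back_panel}
2. stretcher@(1, 1) [+x clear] — {back_panel, stretcher}
3. side_panel@(0, 2) [-x clear] — {back_panel, side_panel, stretcher}
4. foot@(0, 0) [-x clear] — {back_panel, foot, side_panel, stretcher}
5. dowel@(-1, 0) [-x clear] — {back_panel, dowel, foot, side_panel, stretcher}
6. cam@(1, 2) [+x clear] — {back_panel, cam, dowel, foot, side_panel, stretcher}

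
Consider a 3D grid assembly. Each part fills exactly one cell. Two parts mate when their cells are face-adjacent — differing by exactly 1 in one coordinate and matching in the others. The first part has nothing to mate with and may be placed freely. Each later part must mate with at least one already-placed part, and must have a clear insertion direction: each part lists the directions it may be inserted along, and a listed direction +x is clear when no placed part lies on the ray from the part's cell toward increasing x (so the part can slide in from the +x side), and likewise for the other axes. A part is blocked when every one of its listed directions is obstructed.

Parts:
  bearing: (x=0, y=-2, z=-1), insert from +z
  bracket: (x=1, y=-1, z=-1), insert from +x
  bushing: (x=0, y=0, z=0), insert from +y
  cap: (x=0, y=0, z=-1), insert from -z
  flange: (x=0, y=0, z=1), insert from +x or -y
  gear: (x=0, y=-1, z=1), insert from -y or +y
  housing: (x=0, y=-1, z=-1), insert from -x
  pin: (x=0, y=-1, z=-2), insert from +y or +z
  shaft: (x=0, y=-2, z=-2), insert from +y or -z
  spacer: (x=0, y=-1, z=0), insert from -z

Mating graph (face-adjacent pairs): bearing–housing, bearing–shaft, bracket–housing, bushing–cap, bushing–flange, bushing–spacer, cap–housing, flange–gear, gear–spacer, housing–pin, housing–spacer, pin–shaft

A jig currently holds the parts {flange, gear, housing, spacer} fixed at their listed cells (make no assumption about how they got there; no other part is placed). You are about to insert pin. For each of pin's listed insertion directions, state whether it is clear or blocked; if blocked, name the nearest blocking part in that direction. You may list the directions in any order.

+y: ray from pin(0, -1, -2) has no placed part ⇒ clear
+z: nearest on ray is housing@(0, -1, -1) ⇒ blocked

+y: clear; +z: blocked by housing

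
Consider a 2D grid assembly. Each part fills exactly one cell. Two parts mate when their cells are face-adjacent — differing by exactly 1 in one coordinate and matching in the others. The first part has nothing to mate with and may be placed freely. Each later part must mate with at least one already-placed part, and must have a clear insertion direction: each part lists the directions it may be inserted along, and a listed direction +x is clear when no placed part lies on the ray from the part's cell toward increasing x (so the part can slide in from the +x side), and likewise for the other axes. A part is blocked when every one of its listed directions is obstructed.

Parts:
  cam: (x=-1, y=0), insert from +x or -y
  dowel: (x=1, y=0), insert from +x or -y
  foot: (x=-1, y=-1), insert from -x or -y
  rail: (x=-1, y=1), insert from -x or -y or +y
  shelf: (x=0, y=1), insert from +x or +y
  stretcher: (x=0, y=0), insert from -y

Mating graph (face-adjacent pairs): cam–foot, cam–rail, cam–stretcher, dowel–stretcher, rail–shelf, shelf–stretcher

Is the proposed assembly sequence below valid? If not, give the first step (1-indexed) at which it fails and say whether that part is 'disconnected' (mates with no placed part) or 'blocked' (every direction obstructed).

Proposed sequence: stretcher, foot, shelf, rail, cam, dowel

1. stretcher@(0, 0) [-y clear] — {stretcher}
2. foot@(-1, -1) — no placed neighbour ⇒ disconnected

Invalid at step 2 (disconnected)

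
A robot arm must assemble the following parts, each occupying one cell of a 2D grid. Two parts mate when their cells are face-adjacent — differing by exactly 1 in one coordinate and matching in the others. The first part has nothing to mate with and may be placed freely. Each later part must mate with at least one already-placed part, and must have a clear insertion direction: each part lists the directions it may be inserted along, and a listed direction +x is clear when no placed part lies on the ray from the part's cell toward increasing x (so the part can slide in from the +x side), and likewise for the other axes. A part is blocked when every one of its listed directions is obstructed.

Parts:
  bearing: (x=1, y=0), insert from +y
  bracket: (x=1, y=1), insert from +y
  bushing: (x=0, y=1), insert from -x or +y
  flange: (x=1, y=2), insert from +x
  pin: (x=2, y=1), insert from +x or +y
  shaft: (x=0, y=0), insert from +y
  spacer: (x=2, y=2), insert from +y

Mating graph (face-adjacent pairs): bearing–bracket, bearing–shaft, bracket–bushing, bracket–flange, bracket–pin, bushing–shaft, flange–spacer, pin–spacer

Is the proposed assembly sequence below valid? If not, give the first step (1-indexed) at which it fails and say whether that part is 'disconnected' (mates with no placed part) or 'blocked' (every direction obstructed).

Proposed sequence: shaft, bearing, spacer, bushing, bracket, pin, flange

Invalid at step 3 (disconnected)

1. shaft@(0, 0) [+y clear] — {shaft}
2. bearing@(1, 0) [+y clear] — {bearing, shaft}
3. spacer@(2, 2) — no placed neighbour ⇒ disconnected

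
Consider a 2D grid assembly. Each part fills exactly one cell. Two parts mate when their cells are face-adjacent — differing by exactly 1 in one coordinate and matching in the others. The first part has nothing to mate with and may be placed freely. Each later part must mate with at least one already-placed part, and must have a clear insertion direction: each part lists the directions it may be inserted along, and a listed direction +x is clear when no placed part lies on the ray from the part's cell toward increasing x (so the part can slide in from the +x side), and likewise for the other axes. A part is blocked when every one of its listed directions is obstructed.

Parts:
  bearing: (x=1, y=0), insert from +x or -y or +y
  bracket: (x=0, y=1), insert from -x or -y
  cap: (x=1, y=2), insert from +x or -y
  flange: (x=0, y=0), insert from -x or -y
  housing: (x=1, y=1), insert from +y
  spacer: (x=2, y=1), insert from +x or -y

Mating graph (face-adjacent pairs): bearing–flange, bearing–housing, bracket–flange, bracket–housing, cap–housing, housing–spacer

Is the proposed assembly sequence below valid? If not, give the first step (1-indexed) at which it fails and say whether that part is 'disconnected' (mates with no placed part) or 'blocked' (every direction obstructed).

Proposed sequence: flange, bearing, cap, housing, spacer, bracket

1. flange@(0, 0) [-x clear] — {flange}
2. bearing@(1, 0) [+x clear] — {bearing, flange}
3. cap@(1, 2) — no placed neighbour ⇒ disconnected

Invalid at step 3 (disconnected)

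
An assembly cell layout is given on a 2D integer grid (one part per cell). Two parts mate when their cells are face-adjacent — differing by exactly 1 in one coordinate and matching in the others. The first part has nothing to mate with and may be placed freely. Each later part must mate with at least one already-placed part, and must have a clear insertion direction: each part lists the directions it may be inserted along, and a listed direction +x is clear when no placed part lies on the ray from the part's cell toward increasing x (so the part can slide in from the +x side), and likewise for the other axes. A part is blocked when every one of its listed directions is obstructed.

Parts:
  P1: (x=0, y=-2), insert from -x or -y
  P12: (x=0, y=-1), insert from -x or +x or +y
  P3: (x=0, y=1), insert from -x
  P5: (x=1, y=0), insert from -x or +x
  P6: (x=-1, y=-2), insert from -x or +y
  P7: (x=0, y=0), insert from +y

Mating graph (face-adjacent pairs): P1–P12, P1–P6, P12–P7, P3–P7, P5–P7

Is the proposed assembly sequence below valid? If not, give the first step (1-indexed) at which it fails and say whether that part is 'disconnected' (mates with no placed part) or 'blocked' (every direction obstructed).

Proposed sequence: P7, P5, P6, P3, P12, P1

Invalid at step 3 (disconnected)

1. P7@(0, 0) [+y clear] — {P7}
2. P5@(1, 0) [+x clear] — {P5, P7}
3. P6@(-1, -2) — no placed neighbour ⇒ disconnected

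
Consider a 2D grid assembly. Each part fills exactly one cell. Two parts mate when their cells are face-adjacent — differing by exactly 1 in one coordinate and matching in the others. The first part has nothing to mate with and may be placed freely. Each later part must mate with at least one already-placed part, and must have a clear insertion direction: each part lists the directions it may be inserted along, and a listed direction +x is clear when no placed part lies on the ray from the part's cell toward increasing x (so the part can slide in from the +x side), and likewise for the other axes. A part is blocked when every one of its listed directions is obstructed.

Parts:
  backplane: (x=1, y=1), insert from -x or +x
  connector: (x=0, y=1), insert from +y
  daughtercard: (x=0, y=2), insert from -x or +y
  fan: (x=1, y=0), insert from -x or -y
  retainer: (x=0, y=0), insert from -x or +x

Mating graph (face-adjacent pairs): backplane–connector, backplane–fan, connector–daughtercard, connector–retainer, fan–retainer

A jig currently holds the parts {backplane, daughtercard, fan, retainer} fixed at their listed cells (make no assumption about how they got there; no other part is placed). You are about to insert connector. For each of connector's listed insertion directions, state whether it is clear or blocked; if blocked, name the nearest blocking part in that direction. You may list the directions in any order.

+y: blocked by daughtercard

+y: nearest on ray is daughtercard@(0, 2) ⇒ blocked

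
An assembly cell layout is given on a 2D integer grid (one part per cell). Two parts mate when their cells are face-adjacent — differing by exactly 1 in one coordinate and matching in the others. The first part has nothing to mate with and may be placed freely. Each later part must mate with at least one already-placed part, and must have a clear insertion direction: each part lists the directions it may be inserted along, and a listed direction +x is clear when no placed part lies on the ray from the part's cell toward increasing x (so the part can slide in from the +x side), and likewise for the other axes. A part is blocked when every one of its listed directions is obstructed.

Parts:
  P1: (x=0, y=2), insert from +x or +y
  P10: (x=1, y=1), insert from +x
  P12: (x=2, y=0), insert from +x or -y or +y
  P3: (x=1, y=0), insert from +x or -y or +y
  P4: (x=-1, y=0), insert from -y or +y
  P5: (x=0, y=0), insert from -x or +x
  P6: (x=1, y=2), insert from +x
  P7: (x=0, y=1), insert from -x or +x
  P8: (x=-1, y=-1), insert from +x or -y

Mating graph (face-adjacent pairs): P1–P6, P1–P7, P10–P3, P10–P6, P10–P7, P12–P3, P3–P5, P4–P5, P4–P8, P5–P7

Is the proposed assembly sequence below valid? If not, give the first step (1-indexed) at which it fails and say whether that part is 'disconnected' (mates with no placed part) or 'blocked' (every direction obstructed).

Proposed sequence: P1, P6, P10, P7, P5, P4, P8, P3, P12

1. P1@(0, 2) [+x clear] — {P1}
2. P6@(1, 2) [+x clear] — {P1, P6}
3. P10@(1, 1) [+x clear] — {P1, P10, P6}
4. P7@(0, 1) [-x clear] — {P1, P10, P6, P7}
5. P5@(0, 0) [-x clear] — {P1, P10, P5, P6, P7}
6. P4@(-1, 0) [-y clear] — {P1, P10, P4, P5, P6, P7}
7. P8@(-1, -1) [+x clear] — {P1, P10, P4, P5, P6, P7, P8}
8. P3@(1, 0) [+x clear] — {P1, P10, P3, P4, P5, P6, P7, P8}
9. P12@(2, 0) [+x clear] — {P1, P10, P12, P3, P4, P5, P6, P7, P8}

Valid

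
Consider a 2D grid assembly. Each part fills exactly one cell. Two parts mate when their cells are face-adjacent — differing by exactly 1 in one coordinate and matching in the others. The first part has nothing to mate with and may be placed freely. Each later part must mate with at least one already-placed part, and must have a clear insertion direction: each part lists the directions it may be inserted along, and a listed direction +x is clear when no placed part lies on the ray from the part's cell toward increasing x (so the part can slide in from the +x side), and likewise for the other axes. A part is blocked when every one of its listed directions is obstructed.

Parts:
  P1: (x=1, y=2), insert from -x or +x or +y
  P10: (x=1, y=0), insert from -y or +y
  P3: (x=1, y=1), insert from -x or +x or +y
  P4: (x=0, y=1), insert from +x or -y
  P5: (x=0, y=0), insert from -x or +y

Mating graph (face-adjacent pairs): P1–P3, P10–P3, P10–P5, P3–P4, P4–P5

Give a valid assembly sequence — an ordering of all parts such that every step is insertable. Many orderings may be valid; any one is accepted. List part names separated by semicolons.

P5; P10; P4; P3; P1

1. P5@(0, 0) [-x clear] — {P5}
2. P10@(1, 0) [-y clear] — {P10, P5}
3. P4@(0, 1) [+x clear] — {P10, P4, P5}
4. P3@(1, 1) [+x clear] — {P10, P3, P4, P5}
5. P1@(1, 2) [-x clear] — {P1, P10, P3, P4, P5}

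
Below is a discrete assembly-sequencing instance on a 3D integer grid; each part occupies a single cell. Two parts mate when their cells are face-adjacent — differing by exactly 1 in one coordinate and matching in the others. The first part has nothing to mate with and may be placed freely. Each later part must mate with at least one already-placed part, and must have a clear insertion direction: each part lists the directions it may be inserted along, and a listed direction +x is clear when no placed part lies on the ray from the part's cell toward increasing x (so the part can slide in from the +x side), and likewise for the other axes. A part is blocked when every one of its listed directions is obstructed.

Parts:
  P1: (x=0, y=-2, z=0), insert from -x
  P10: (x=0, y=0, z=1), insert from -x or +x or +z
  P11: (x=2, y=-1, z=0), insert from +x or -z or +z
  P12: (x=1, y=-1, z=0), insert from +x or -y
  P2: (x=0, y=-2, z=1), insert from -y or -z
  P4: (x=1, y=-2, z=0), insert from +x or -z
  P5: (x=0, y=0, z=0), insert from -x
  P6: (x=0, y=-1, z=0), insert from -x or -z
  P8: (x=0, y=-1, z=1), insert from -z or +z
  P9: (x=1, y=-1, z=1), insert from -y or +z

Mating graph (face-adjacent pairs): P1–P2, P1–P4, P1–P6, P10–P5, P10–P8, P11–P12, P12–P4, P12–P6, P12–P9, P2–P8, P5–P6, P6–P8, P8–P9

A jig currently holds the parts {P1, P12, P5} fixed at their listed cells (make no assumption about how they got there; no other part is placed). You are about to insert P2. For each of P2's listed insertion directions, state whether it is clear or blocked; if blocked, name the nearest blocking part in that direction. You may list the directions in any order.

-y: clear; -z: blocked by P1

-y: ray from P2(0, -2, 1) has no placed part ⇒ clear
-z: nearest on ray is P1@(0, -2, 0) ⇒ blocked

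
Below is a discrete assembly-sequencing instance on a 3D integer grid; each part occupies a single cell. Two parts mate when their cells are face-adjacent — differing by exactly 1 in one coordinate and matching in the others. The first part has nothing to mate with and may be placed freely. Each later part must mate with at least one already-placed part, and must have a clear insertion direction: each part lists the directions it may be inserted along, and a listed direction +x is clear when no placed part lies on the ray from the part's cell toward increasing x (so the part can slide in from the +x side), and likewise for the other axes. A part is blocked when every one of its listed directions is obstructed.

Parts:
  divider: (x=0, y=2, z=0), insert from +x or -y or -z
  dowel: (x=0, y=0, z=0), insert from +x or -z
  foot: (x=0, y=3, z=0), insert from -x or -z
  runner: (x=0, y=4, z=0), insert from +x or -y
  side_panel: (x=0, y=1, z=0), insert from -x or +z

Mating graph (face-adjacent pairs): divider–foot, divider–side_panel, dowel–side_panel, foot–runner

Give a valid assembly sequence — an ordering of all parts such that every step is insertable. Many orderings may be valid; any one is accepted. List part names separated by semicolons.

runner; foot; divider; side_panel; dowel

1. runner@(0, 4, 0) [+x clear] — {runner}
2. foot@(0, 3, 0) [-x clear] — {foot, runner}
3. divider@(0, 2, 0) [+x clear] — {divider, foot, runner}
4. side_panel@(0, 1, 0) [-x clear] — {divider, foot, runner, side_panel}
5. dowel@(0, 0, 0) [+x clear] — {divider, dowel, foot, runner, side_panel}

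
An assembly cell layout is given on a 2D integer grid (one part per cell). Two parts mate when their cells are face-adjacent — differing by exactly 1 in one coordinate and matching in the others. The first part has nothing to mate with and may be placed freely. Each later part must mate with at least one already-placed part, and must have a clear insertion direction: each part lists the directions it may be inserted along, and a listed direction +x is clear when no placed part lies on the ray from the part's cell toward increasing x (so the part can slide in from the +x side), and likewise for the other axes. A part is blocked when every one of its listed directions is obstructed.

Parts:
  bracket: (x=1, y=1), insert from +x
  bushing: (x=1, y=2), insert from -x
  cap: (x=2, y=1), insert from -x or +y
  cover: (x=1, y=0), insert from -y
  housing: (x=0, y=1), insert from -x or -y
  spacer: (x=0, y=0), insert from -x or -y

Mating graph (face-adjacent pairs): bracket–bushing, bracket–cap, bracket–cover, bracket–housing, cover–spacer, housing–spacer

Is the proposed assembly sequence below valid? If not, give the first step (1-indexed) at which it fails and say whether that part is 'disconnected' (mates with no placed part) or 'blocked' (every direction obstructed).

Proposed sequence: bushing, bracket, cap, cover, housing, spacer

Valid

1. bushing@(1, 2) [-x clear] — {bushing}
2. bracket@(1, 1) [+x clear] — {bracket, bushing}
3. cap@(2, 1) [+y clear] — {bracket, bushing, cap}
4. cover@(1, 0) [-y clear] — {bracket, bushing, cap, cover}
5. housing@(0, 1) [-x clear] — {bracket, bushing, cap, cover, housing}
6. spacer@(0, 0) [-x clear] — {bracket, bushing, cap, cover, housing, spacer}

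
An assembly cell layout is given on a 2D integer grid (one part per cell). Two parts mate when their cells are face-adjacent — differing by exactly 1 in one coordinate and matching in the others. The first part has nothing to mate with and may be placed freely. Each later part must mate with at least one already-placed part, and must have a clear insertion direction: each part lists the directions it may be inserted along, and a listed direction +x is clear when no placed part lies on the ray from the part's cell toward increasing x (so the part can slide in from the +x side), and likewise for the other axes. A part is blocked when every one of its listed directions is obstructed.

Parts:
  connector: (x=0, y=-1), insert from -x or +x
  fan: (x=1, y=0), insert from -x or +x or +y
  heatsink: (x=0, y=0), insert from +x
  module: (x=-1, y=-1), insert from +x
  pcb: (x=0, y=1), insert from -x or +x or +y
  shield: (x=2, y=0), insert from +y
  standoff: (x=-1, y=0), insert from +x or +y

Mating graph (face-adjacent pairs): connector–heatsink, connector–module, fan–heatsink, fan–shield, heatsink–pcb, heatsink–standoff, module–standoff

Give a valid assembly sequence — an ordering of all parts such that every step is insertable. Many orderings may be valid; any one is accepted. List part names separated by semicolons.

heatsink; pcb; fan; shield; standoff; module; connector

1. heatsink@(0, 0) [+x clear] — {heatsink}
2. pcb@(0, 1) [-x clear] — {heatsink, pcb}
3. fan@(1, 0) [+x clear] — {fan, heatsink, pcb}
4. shield@(2, 0) [+y clear] — {fan, heatsink, pcb, shield}
5. standoff@(-1, 0) [+y clear] — {fan, heatsink, pcb, shield, standoff}
6. module@(-1, -1) [+x clear] — {fan, heatsink, module, pcb, shield, standoff}
7. connector@(0, -1) [+x clear] — {connector, fan, heatsink, module, pcb, shield, standoff}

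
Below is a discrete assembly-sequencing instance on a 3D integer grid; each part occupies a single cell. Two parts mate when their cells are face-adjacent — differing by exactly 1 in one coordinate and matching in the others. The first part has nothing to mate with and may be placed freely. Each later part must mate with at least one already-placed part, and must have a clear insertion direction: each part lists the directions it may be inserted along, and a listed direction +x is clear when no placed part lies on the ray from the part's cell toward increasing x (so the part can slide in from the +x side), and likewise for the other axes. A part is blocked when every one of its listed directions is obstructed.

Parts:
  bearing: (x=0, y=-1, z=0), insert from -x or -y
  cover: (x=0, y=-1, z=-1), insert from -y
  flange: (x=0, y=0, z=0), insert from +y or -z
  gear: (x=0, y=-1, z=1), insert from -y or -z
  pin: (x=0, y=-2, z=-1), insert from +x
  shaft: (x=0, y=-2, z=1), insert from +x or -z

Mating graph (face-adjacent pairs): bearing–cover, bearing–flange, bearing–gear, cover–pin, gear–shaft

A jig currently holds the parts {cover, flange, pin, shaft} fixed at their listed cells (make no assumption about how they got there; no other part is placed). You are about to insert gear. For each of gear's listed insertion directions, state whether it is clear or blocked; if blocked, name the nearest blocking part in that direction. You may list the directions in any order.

-y: blocked by shaft; -z: blocked by cover

-y: nearest on ray is shaft@(0, -2, 1) ⇒ blocked
-z: nearest on ray is cover@(0, -1, -1) ⇒ blocked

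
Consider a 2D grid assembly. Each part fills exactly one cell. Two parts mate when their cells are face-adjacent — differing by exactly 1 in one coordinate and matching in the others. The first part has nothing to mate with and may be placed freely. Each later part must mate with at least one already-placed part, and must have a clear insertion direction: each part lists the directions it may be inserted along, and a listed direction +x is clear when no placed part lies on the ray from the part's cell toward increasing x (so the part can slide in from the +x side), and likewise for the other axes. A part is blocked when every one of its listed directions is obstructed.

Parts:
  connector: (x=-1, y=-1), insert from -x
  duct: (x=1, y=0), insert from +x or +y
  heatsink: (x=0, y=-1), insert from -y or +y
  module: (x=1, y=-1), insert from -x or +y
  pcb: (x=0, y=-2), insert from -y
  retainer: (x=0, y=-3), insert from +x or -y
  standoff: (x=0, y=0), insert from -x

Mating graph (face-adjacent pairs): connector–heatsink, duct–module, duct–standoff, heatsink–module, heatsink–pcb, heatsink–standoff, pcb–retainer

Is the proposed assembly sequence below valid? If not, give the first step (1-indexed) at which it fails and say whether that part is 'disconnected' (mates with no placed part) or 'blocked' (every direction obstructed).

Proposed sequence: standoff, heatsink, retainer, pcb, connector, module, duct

1. standoff@(0, 0) [-x clear] — {standoff}
2. heatsink@(0, -1) [-y clear] — {heatsink, standoff}
3. retainer@(0, -3) — no placed neighbour ⇒ disconnected

Invalid at step 3 (disconnected)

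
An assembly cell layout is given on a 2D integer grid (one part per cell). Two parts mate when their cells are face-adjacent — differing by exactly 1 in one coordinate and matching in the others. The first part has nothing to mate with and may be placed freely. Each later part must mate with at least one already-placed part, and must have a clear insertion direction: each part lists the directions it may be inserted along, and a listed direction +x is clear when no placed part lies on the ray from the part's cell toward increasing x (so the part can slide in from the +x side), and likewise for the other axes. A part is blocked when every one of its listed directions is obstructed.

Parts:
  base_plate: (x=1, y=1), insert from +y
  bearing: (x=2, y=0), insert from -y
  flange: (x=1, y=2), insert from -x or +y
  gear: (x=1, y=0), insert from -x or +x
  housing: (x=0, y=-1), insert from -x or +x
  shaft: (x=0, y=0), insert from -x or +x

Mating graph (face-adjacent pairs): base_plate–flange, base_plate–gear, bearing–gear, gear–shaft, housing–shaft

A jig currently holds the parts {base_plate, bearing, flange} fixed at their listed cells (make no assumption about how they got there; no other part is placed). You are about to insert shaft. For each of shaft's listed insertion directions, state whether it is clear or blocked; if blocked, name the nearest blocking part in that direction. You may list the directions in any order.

+x: blocked by bearing; -x: clear

-x: ray from shaft(0, 0) has no placed part ⇒ clear
+x: nearest on ray is bearing@(2, 0) ⇒ blocked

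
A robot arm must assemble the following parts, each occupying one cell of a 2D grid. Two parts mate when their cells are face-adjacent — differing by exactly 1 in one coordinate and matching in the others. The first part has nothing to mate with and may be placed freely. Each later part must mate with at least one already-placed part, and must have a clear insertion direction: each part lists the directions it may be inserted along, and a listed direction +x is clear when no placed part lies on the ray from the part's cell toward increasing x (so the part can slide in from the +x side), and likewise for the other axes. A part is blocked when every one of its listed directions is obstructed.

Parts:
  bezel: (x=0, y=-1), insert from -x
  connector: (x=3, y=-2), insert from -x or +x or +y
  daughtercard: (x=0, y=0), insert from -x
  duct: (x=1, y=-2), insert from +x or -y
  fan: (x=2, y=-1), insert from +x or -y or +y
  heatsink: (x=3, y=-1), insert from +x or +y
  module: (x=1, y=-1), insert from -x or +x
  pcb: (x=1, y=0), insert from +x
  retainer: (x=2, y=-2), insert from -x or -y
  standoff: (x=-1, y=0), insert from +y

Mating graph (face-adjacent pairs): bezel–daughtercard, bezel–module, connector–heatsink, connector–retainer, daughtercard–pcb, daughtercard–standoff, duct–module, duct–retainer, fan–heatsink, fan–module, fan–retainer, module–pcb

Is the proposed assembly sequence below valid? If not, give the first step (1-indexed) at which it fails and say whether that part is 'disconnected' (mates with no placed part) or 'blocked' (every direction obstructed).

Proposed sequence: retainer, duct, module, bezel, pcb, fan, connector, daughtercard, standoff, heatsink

Valid

1. retainer@(2, -2) [-x clear] — {retainer}
2. duct@(1, -2) [-y clear] — {duct, retainer}
3. module@(1, -1) [-x clear] — {duct, module, retainer}
4. bezel@(0, -1) [-x clear] — {bezel, duct, module, retainer}
5. pcb@(1, 0) [+x clear] — {bezel, duct, module, pcb, retainer}
6. fan@(2, -1) [+x clear] — {bezel, duct, fan, module, pcb, retainer}
7. connector@(3, -2) [+x clear] — {bezel, connector, duct, fan, module, pcb, retainer}
8. daughtercard@(0, 0) [-x clear] — {bezel, connector, daughtercard, duct, fan, module, pcb, retainer}
9. standoff@(-1, 0) [+y clear] — {bezel, connector, daughtercard, duct, fan, module, pcb, retainer, standoff}
10. heatsink@(3, -1) [+x clear] — {bezel, connector, daughtercard, duct, fan, heatsink, module, pcb, retainer, standoff}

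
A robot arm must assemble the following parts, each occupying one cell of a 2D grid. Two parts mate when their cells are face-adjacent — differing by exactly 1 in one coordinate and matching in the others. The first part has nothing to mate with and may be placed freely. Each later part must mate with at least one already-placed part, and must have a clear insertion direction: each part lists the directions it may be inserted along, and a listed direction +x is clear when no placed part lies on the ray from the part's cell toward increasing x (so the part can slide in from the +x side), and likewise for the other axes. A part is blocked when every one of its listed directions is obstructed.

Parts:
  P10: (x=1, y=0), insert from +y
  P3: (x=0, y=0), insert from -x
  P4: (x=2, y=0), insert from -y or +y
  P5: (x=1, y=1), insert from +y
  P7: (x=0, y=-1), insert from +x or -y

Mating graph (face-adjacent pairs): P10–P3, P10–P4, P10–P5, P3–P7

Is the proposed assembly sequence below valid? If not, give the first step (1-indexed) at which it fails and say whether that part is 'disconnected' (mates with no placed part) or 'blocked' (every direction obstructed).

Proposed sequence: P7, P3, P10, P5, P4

1. P7@(0, -1) [+x clear] — {P7}
2. P3@(0, 0) [-x clear] — {P3, P7}
3. P10@(1, 0) [+y clear] — {P10, P3, P7}
4. P5@(1, 1) [+y clear] — {P10, P3, P5, P7}
5. P4@(2, 0) [-y clear] — {P10, P3, P4, P5, P7}

Valid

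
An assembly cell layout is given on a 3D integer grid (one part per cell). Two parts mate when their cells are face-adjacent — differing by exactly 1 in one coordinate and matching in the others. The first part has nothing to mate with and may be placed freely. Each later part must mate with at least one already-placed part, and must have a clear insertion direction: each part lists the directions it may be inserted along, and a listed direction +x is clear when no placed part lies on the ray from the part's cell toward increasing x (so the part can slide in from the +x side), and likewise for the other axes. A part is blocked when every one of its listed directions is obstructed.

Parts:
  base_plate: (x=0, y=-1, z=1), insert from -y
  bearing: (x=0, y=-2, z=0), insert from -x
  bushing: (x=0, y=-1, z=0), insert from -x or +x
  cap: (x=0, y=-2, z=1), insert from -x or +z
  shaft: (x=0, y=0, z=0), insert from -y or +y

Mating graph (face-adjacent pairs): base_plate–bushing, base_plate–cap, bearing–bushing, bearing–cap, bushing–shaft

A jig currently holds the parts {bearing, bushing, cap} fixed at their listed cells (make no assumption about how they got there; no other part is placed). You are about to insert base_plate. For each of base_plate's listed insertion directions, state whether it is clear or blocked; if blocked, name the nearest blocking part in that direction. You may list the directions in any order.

-y: blocked by cap

-y: nearest on ray is cap@(0, -2, 1) ⇒ blocked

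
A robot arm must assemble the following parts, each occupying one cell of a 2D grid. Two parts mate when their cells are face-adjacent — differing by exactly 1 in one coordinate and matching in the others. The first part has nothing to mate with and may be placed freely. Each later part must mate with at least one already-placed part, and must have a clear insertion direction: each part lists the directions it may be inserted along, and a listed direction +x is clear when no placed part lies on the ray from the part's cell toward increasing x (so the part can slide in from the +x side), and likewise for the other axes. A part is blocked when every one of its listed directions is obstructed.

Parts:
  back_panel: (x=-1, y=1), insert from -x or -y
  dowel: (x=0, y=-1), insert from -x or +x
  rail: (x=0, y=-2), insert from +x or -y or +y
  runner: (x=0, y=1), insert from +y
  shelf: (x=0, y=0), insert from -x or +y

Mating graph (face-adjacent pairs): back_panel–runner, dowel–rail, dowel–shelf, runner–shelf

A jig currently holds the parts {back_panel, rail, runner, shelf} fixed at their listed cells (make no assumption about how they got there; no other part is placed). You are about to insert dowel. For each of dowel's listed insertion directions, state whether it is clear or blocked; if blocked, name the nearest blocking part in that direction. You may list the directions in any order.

-x: ray from dowel(0, -1) has no placed part ⇒ clear
+x: ray from dowel(0, -1) has no placed part ⇒ clear

+x: clear; -x: clear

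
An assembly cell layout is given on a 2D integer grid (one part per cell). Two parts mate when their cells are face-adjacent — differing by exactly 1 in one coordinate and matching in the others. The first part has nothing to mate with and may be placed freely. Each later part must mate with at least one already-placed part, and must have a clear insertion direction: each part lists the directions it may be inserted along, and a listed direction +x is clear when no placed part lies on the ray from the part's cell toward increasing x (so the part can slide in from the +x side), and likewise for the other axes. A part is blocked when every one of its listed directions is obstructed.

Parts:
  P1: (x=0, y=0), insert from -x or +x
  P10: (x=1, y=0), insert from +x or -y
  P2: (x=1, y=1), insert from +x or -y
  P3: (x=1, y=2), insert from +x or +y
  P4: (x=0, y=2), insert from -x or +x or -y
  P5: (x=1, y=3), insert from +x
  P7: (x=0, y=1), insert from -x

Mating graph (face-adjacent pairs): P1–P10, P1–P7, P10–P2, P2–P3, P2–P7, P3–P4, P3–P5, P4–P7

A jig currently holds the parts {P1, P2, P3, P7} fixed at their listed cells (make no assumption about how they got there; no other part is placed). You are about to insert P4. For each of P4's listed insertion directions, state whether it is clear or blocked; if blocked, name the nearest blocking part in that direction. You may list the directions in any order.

-x: ray from P4(0, 2) has no placed part ⇒ clear
+x: nearest on ray is P3@(1, 2) ⇒ blocked
-y: nearest on ray is P7@(0, 1) ⇒ blocked

+x: blocked by P3; -x: clear; -y: blocked by P7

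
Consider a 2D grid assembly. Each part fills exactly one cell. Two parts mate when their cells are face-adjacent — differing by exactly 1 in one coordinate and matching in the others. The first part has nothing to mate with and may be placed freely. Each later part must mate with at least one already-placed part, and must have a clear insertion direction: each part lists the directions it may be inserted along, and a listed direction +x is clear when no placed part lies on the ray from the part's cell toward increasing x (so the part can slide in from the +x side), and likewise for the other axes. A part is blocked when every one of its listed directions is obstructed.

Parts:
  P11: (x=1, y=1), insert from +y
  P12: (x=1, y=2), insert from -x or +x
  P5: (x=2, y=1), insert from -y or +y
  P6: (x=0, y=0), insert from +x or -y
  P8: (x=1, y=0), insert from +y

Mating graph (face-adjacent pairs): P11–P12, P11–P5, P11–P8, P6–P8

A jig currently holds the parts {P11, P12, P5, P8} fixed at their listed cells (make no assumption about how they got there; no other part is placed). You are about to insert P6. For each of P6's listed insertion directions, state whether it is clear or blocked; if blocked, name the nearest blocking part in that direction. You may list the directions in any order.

+x: blocked by P8; -y: clear

+x: nearest on ray is P8@(1, 0) ⇒ blocked
-y: ray from P6(0, 0) has no placed part ⇒ clear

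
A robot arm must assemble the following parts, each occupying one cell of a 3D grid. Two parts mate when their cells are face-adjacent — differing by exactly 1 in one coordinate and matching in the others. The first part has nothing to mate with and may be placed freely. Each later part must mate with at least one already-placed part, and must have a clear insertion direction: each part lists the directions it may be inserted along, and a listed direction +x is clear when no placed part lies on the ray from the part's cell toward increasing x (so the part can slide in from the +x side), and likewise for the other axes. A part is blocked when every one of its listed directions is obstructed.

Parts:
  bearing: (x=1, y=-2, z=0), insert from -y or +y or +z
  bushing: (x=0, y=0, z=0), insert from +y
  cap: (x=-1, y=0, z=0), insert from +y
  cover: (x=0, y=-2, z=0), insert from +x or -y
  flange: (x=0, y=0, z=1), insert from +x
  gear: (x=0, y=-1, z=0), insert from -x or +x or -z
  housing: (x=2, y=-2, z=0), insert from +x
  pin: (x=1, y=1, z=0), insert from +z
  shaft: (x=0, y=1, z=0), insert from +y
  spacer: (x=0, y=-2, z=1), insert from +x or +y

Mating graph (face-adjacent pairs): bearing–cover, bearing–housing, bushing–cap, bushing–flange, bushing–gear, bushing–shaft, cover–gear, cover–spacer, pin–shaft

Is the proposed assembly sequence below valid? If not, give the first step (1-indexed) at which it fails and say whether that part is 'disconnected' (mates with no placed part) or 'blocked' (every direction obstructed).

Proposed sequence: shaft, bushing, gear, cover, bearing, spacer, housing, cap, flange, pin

1. shaft@(0, 1, 0) [+y clear] — {shaft}
2. bushing@(0, 0, 0) — +y all obstructed ⇒ blocked

Invalid at step 2 (blocked)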